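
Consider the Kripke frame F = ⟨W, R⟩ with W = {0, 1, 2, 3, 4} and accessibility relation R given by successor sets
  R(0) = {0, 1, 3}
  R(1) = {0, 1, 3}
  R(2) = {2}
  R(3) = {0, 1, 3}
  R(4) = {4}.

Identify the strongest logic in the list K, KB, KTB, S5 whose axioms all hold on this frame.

Symmetric (axiom B): yes — every pair in R has its reverse in R.
Reflexive (axiom T): yes — every world is R-related to itself.
Euclidean (axiom 5): yes — any two successors of a common world are R-related.
So F validates K, KB, KTB, S5. The strongest is S5.

S5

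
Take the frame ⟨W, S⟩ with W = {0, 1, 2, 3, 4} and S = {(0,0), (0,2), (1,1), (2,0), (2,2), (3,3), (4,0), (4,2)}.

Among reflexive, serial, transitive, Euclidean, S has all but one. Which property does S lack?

reflexive

Reflexive: no — 4 is not related to itself.
Serial: yes — every world has a successor (e.g. 0 S 0).
Transitive: yes — every two-step S-path is closed by a direct edge.
Euclidean: yes — any two successors of a common world are S-related.
Only reflexive fails.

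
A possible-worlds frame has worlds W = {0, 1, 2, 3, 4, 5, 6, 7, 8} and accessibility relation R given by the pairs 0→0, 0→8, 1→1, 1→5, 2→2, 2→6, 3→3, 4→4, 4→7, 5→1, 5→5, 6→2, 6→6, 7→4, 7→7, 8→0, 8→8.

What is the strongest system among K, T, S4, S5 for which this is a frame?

Reflexive (axiom T): yes — every world is R-related to itself.
Transitive (axiom 4): yes — every two-step R-path is closed by a direct edge.
Euclidean (axiom 5): yes — any two successors of a common world are R-related.
So F validates K, T, S4, S5. The strongest is S5.

S5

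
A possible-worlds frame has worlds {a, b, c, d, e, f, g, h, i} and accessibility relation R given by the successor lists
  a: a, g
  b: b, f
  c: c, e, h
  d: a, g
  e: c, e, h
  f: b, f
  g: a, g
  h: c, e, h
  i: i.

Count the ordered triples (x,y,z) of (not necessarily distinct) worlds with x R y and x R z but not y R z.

R is Euclidean; there are no such tuples.

0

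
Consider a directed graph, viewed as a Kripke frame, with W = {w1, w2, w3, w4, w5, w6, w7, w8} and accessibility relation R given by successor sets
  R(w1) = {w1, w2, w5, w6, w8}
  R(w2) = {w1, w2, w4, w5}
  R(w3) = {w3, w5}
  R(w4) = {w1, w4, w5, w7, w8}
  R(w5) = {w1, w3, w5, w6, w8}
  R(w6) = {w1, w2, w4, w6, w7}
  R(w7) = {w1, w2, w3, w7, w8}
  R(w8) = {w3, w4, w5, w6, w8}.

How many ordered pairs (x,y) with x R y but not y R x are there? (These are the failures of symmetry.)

Enumerating: (w1,w8), (w2,w4), (w2,w5), (w4,w1), (w4,w5), (w4,w7), (w5,w6), (w6,w2), (w6,w4), (w6,w7), (w7,w1), (w7,w2), (w7,w3), (w7,w8), (w8,w3), (w8,w6).

16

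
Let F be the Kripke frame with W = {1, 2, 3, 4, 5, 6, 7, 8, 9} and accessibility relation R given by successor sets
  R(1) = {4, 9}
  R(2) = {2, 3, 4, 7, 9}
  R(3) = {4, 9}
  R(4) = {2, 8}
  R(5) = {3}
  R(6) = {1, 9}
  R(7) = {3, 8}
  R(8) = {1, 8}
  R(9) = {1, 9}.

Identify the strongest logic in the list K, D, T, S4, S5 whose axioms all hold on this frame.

D

Serial (axiom D): yes — every world has a successor (e.g. 1 R 4).
Reflexive (axiom T): no — 1 is not related to itself.
Transitive (axiom 4): no — 1 R 4 and 4 R 2, but not 1 R 2.
Euclidean (axiom 5): no — 1 R 4 and 1 R 9, but not 4 R 9.
So F validates K, D; T would additionally require R to be reflexive. The strongest is D.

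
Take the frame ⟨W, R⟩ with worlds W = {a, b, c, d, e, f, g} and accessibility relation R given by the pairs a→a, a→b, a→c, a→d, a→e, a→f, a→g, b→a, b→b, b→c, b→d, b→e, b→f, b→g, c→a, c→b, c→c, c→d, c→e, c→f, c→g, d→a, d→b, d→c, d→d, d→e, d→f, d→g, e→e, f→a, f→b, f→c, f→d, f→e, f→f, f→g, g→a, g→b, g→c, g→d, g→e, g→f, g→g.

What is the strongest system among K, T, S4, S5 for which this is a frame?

S4

Reflexive (axiom T): yes — every world is R-related to itself.
Transitive (axiom 4): yes — every two-step R-path is closed by a direct edge.
Euclidean (axiom 5): no — a R e and a R b, but not e R b.
So F validates K, T, S4; S5 would additionally require R to be Euclidean. The strongest is S4.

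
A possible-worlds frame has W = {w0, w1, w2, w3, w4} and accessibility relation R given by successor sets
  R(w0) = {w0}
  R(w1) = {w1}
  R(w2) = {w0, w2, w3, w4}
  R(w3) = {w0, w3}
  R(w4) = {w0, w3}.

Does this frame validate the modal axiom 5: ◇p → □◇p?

By correspondence theory, 5 is valid on a frame iff R is Euclidean.
Euclidean: no — w2 R w0 and w2 R w3, but not w0 R w3.

No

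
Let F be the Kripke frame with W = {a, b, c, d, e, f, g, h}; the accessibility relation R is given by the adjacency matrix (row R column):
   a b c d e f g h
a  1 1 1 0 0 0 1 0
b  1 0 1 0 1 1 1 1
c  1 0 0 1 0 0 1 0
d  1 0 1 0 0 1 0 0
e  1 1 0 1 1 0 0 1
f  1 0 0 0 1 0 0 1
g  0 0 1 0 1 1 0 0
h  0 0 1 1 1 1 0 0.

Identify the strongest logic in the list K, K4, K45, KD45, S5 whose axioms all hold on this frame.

K

Transitive (axiom 4): no — a R b and b R e, but not a R e.
Euclidean (axiom 5): no — a R c and a R b, but not c R b.
Serial (axiom D): yes — every world has a successor (e.g. a R a).
Reflexive (axiom T): no — b is not related to itself.
So F validates K; K4 would additionally require R to be transitive. The strongest is K.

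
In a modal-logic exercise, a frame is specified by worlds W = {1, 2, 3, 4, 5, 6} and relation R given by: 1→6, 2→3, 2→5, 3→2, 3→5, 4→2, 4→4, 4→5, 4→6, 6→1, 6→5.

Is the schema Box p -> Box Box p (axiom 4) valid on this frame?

Axiom 4 corresponds to the accessibility relation being transitive.
Transitive: no — 1 R 6 and 6 R 5, but not 1 R 5.

No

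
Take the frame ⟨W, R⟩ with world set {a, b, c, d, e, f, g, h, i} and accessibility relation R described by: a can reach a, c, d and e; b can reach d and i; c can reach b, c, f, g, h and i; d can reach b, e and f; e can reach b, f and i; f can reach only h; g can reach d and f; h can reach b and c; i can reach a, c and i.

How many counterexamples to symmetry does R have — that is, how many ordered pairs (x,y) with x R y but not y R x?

Enumerating: (a,c), (a,d), (a,e), (b,i), (c,b), (c,f), (c,g), (d,e), (d,f), (e,b), (e,f), (e,i), (f,h), (g,d), (g,f), (h,b), (i,a).

17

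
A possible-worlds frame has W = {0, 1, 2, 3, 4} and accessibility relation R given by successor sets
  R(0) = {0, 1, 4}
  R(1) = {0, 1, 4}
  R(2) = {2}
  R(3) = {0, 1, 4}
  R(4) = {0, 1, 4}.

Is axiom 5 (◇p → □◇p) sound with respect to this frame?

The schema 5 characterises exactly the Euclidean frames.
Euclidean: yes — any two successors of a common world are R-related.

Yes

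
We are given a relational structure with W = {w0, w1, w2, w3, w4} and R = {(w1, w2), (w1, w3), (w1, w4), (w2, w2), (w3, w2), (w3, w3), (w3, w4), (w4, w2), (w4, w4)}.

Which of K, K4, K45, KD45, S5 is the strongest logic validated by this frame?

K4

Transitive (axiom 4): yes — every two-step R-path is closed by a direct edge.
Euclidean (axiom 5): no — w1 R w2 and w1 R w3, but not w2 R w3.
Serial (axiom D): no — w0 has no R-successor.
Reflexive (axiom T): no — w0 is not related to itself.
So F validates K, K4; K45 would additionally require R to be Euclidean. The strongest is K4.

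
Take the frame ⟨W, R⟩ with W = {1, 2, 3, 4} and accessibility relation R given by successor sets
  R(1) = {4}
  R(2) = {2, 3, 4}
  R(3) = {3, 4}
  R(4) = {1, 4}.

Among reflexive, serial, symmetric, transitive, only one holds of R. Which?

Reflexive: no — 1 is not related to itself.
Serial: yes — every world has a successor (e.g. 1 R 4).
Symmetric: no — 2 R 3 but not 3 R 2.
Transitive: no — 2 R 4 and 4 R 1, but not 2 R 1.
Only serial holds.

serial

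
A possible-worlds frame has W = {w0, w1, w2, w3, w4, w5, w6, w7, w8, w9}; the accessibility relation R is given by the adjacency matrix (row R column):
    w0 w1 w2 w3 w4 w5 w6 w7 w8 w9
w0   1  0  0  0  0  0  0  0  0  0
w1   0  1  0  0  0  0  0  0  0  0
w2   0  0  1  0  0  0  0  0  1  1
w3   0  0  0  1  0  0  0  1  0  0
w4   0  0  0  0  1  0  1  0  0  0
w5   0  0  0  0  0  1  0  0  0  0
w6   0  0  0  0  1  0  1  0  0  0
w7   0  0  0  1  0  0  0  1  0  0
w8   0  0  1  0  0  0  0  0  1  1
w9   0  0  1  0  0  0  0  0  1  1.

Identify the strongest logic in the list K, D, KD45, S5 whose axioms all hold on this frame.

Serial (axiom D): yes — every world has a successor (e.g. w0 R w0).
Euclidean (axiom 5): yes — any two successors of a common world are R-related.
Transitive (axiom 4): yes — every two-step R-path is closed by a direct edge.
Reflexive (axiom T): yes — every world is R-related to itself.
So F validates K, D, KD45, S5. The strongest is S5.

S5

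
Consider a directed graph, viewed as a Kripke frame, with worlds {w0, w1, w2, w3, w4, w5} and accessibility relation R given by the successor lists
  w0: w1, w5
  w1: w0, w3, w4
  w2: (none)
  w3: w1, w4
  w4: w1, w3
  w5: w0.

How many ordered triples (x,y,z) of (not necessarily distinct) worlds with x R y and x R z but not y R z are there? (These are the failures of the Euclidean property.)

16

Enumerating: (w0,w1,w1), (w0,w1,w5), (w0,w5,w1), (w0,w5,w5), (w1,w0,w0), (w1,w0,w3), (w1,w0,w4), (w1,w3,w0), (w1,w3,w3), (w1,w4,w0), (w1,w4,w4), (w3,w1,w1), (w3,w4,w4), (w4,w1,w1), (w4,w3,w3), (w5,w0,w0).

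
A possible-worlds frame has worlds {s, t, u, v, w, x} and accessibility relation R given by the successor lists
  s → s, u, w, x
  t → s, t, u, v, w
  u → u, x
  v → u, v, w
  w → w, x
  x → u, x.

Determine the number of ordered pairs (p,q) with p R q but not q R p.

Enumerating: (s,u), (s,w), (s,x), (t,s), (t,u), (t,v), (t,w), (v,u), (v,w), (w,x).

10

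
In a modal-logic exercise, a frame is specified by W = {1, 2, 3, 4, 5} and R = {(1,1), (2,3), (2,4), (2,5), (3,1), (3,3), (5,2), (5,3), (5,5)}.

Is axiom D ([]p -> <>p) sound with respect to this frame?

No

By correspondence theory, D is valid on a frame iff R is serial.
Serial: no — 4 has no R-successor.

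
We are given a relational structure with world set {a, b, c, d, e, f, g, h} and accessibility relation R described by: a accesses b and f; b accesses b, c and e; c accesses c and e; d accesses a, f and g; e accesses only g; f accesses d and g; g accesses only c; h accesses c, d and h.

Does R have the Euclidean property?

No

Euclidean: no — a R b and a R f, but not b R f.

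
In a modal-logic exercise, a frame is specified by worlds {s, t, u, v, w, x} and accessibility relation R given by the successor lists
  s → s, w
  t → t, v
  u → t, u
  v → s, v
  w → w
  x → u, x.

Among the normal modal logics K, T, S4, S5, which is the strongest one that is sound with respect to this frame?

Reflexive (axiom T): yes — every world is R-related to itself.
Transitive (axiom 4): no — t R v and v R s, but not t R s.
Euclidean (axiom 5): no — s R w and s R s, but not w R s.
So F validates K, T; S4 would additionally require R to be transitive. The strongest is T.

T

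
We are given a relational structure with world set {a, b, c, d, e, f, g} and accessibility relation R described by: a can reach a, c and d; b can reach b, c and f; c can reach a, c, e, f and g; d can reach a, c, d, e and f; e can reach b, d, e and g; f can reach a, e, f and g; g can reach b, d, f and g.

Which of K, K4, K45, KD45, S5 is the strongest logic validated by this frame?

K

Transitive (axiom 4): no — a R c and c R e, but not a R e.
Euclidean (axiom 5): no — a R c and a R d, but not c R d.
Serial (axiom D): yes — every world has a successor (e.g. a R a).
Reflexive (axiom T): yes — every world is R-related to itself.
So F validates K; K4 would additionally require R to be transitive. The strongest is K.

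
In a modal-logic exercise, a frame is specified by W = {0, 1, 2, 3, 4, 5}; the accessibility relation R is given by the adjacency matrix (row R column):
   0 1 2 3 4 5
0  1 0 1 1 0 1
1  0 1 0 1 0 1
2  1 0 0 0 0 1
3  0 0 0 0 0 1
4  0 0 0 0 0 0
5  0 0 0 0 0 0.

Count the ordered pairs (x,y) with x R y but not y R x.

6

Enumerating: (0,3), (0,5), (1,3), (1,5), (2,5), (3,5).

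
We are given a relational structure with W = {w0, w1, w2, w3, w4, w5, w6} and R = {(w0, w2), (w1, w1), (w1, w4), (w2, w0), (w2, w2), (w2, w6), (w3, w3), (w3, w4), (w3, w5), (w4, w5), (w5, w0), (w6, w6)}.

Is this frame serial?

Serial: yes — every world has a successor (e.g. w0 R w2).

Yes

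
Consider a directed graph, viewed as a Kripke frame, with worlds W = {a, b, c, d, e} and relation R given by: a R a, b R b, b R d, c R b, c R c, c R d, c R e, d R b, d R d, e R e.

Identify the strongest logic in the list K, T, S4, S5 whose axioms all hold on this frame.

Reflexive (axiom T): yes — every world is R-related to itself.
Transitive (axiom 4): yes — every two-step R-path is closed by a direct edge.
Euclidean (axiom 5): no — c R b and c R e, but not b R e.
So F validates K, T, S4; S5 would additionally require R to be Euclidean. The strongest is S4.

S4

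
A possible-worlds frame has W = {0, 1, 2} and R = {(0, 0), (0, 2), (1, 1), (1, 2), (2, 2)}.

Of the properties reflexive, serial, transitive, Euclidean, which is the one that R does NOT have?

Reflexive: yes — every world is R-related to itself.
Serial: yes — every world has a successor (e.g. 0 R 0).
Transitive: yes — every two-step R-path is closed by a direct edge.
Euclidean: no — 0 R 2 and 0 R 0, but not 2 R 0.
Only Euclidean fails.

Euclidean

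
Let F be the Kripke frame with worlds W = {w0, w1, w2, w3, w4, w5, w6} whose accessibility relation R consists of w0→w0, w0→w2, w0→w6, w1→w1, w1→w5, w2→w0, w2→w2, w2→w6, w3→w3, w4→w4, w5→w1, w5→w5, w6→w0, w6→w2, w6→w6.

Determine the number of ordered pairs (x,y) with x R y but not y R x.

R is symmetric; there are no such tuples.

0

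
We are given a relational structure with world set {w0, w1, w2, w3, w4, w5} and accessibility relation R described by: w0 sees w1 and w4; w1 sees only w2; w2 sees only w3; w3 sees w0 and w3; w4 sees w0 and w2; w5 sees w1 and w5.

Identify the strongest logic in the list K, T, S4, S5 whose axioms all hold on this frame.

K

Reflexive (axiom T): no — w0 is not related to itself.
Transitive (axiom 4): no — w0 R w1 and w1 R w2, but not w0 R w2.
Euclidean (axiom 5): no — w0 R w1 and w0 R w4, but not w1 R w4.
So F validates K; T would additionally require R to be reflexive. The strongest is K.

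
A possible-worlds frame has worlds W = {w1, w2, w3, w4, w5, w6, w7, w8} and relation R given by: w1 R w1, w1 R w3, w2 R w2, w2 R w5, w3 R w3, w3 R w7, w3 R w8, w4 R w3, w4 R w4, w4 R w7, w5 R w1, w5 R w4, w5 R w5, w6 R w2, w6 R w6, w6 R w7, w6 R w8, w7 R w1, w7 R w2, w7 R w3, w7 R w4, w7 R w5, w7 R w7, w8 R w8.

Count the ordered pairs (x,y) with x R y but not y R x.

12

Enumerating: (w1,w3), (w2,w5), (w3,w8), (w4,w3), (w5,w1), (w5,w4), (w6,w2), (w6,w7), (w6,w8), (w7,w1), (w7,w2), (w7,w5).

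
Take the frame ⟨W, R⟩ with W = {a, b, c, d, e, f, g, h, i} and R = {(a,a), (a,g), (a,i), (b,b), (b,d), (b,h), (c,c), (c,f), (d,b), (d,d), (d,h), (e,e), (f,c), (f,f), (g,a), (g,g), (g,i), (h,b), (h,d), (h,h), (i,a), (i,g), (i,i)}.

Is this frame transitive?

Yes

Transitive: yes — every two-step R-path is closed by a direct edge.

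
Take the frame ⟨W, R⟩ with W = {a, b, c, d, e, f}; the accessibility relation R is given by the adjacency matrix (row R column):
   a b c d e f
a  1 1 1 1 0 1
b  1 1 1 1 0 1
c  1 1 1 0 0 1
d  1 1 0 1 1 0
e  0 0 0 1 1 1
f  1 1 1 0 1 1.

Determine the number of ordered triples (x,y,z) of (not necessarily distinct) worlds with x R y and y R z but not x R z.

Enumerating: (a,d,e), (a,f,e), (b,d,e), (b,f,e), (c,a,d), (c,b,d), (c,f,e), (d,a,c), (d,a,f), (d,b,c), (d,b,f), (d,e,f), … and 8 more.
Total: 20.

20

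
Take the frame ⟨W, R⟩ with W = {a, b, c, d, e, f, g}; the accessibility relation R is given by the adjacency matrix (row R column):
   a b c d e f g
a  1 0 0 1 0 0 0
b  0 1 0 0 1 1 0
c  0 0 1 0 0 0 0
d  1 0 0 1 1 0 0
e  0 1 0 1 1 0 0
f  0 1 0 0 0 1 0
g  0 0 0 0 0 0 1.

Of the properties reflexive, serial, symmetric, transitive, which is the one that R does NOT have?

transitive

Reflexive: yes — every world is R-related to itself.
Serial: yes — every world has a successor (e.g. a R a).
Symmetric: yes — every pair in R has its reverse in R.
Transitive: no — a R d and d R e, but not a R e.
Only transitive fails.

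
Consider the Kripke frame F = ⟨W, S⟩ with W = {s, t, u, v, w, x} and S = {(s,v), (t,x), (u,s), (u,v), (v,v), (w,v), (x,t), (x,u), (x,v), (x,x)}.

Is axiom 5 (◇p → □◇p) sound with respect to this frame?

The schema 5 characterises exactly the Euclidean frames.
Euclidean: no — u S v and u S s, but not v S s.

No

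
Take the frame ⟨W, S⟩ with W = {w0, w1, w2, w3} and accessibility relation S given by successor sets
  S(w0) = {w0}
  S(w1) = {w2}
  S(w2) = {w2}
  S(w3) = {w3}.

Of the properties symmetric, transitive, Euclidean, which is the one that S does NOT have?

Symmetric: no — w1 S w2 but not w2 S w1.
Transitive: yes — every two-step S-path is closed by a direct edge.
Euclidean: yes — any two successors of a common world are S-related.
Only symmetric fails.

symmetric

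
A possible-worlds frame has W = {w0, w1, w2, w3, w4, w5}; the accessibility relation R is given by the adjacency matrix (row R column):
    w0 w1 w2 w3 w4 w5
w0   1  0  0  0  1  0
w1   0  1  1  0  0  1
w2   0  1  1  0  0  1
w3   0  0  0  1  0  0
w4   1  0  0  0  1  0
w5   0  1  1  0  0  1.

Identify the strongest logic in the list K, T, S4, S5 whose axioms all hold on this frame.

Reflexive (axiom T): yes — every world is R-related to itself.
Transitive (axiom 4): yes — every two-step R-path is closed by a direct edge.
Euclidean (axiom 5): yes — any two successors of a common world are R-related.
So F validates K, T, S4, S5. The strongest is S5.

S5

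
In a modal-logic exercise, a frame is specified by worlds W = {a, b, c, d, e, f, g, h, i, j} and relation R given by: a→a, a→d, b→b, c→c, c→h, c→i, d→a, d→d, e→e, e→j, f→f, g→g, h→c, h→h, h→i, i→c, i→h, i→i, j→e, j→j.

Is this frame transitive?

Transitive: yes — every two-step R-path is closed by a direct edge.

Yes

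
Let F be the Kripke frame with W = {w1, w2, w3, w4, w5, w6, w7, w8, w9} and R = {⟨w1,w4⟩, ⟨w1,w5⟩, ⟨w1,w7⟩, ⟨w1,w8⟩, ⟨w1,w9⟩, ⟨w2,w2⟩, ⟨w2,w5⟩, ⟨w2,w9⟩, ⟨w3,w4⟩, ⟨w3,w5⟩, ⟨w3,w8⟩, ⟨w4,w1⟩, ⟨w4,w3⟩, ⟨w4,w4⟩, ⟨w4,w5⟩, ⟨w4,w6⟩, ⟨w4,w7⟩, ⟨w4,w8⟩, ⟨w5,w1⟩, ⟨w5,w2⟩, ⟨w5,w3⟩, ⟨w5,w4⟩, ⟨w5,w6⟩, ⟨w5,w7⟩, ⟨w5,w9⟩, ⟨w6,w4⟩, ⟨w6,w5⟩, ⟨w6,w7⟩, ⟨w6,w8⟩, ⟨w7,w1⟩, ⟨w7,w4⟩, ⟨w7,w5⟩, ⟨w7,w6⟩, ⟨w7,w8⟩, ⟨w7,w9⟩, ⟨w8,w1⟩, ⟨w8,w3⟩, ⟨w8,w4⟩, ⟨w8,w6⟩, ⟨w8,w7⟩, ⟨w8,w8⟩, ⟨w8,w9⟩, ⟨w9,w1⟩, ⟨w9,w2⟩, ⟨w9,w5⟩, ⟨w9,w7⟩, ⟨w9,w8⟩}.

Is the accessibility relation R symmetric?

Symmetric: yes — every pair in R has its reverse in R.

Yes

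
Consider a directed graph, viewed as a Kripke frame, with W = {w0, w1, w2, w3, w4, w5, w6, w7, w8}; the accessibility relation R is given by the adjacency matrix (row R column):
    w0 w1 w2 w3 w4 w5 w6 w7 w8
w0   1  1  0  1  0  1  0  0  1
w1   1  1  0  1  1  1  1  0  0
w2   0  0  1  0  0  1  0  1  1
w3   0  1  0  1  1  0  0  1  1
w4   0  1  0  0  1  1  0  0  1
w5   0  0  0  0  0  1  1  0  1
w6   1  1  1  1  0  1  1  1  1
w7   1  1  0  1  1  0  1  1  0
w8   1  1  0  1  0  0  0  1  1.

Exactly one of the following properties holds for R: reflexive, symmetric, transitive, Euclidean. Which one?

reflexive

Reflexive: yes — every world is R-related to itself.
Symmetric: no — w0 R w3 but not w3 R w0.
Transitive: no — w0 R w1 and w1 R w4, but not w0 R w4.
Euclidean: no — w0 R w1 and w0 R w8, but not w1 R w8.
Only reflexive holds.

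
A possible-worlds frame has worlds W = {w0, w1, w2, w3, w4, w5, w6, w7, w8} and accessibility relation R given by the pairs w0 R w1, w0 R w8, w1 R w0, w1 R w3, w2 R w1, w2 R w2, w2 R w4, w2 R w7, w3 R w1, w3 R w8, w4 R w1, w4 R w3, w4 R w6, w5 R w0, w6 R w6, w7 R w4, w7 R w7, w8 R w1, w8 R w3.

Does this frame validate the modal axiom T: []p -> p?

By correspondence theory, T is valid on a frame iff R is reflexive.
Reflexive: no — w0 is not related to itself.

No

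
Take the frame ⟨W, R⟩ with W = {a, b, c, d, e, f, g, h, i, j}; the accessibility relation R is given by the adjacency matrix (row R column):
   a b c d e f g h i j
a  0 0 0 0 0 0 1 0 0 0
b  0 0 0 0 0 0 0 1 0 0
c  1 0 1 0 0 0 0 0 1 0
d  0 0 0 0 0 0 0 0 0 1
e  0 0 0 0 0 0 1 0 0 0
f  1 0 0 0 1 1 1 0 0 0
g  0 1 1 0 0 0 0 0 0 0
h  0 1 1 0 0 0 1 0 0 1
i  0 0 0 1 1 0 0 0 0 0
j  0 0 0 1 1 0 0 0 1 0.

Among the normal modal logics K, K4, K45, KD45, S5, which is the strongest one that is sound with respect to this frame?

K

Transitive (axiom 4): no — a R g and g R b, but not a R b.
Euclidean (axiom 5): no — c R a and c R i, but not a R i.
Serial (axiom D): yes — every world has a successor (e.g. a R g).
Reflexive (axiom T): no — a is not related to itself.
So F validates K; K4 would additionally require R to be transitive. The strongest is K.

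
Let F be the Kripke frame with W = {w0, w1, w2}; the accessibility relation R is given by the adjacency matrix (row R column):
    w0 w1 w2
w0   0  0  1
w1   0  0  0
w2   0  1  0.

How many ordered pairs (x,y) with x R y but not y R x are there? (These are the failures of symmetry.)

Enumerating: (w0,w2), (w2,w1).

2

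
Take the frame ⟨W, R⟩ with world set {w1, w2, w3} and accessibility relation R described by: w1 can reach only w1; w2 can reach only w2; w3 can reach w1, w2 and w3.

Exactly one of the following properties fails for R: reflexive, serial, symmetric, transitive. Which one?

Reflexive: yes — every world is R-related to itself.
Serial: yes — every world has a successor (e.g. w1 R w1).
Symmetric: no — w3 R w1 but not w1 R w3.
Transitive: yes — every two-step R-path is closed by a direct edge.
Only symmetric fails.

symmetric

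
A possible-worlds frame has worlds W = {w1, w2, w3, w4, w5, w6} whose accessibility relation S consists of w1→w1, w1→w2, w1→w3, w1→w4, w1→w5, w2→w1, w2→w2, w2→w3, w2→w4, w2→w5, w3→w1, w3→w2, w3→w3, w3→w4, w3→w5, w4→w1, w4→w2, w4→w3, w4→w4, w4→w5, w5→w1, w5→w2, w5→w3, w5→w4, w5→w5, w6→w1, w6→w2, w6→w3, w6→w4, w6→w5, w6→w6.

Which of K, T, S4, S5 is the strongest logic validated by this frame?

S4

Reflexive (axiom T): yes — every world is S-related to itself.
Transitive (axiom 4): yes — every two-step S-path is closed by a direct edge.
Euclidean (axiom 5): no — w6 S w1 and w6 S w6, but not w1 S w6.
So F validates K, T, S4; S5 would additionally require S to be Euclidean. The strongest is S4.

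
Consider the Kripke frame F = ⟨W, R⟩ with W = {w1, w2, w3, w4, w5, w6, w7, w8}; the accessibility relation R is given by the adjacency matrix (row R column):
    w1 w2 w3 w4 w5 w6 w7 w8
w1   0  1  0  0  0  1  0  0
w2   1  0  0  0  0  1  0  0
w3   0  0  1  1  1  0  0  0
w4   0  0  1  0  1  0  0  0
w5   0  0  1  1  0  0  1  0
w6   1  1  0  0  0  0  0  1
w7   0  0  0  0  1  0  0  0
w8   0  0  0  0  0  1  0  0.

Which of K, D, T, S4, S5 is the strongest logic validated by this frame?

D

Serial (axiom D): yes — every world has a successor (e.g. w1 R w2).
Reflexive (axiom T): no — w1 is not related to itself.
Transitive (axiom 4): no — w1 R w6 and w6 R w8, but not w1 R w8.
Euclidean (axiom 5): no — w5 R w3 and w5 R w7, but not w3 R w7.
So F validates K, D; T would additionally require R to be reflexive. The strongest is D.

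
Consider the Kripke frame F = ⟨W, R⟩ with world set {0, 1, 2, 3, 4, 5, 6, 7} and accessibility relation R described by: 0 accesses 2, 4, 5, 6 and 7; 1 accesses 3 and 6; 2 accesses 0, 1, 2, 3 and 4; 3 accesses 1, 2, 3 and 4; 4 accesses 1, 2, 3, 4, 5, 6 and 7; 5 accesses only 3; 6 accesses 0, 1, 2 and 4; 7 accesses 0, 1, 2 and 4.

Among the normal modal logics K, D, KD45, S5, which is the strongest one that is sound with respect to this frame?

Serial (axiom D): yes — every world has a successor (e.g. 0 R 2).
Euclidean (axiom 5): no — 0 R 2 and 0 R 5, but not 2 R 5.
Transitive (axiom 4): no — 0 R 2 and 2 R 1, but not 0 R 1.
Reflexive (axiom T): no — 0 is not related to itself.
So F validates K, D; KD45 would additionally require R to be Euclidean and transitive. The strongest is D.

D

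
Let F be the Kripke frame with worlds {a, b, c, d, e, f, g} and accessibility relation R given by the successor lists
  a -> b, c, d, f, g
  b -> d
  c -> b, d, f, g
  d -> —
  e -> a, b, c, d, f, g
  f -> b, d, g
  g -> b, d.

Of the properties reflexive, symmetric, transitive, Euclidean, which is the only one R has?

transitive

Reflexive: no — a is not related to itself.
Symmetric: no — a R b but not b R a.
Transitive: yes — every two-step R-path is closed by a direct edge.
Euclidean: no — a R b and a R c, but not b R c.
Only transitive holds.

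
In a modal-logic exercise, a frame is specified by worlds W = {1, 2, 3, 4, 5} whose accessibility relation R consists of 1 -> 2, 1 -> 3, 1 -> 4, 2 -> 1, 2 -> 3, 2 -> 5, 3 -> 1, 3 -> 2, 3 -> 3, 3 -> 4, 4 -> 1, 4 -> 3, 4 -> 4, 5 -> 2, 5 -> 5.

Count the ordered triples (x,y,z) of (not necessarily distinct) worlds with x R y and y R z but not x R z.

Enumerating: (1,2,1), (1,2,5), (1,3,1), (1,4,1), (2,1,2), (2,1,4), (2,3,2), (2,3,4), (2,5,2), (3,2,5), (4,1,2), (4,3,2), (5,2,1), (5,2,3).

14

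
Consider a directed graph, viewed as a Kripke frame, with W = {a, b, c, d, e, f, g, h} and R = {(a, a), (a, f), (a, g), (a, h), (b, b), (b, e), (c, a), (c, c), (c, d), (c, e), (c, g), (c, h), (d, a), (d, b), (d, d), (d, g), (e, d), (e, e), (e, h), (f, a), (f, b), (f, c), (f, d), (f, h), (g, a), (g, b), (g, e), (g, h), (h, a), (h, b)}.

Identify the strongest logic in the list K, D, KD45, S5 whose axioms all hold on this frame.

D

Serial (axiom D): yes — every world has a successor (e.g. a R a).
Euclidean (axiom 5): no — a R f and a R g, but not f R g.
Transitive (axiom 4): no — a R f and f R b, but not a R b.
Reflexive (axiom T): no — f is not related to itself.
So F validates K, D; KD45 would additionally require R to be Euclidean and transitive. The strongest is D.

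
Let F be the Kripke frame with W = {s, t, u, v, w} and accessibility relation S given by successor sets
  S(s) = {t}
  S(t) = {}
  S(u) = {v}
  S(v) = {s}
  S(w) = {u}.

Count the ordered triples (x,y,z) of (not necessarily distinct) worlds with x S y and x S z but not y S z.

Enumerating: (s,t,t), (u,v,v), (v,s,s), (w,u,u).

4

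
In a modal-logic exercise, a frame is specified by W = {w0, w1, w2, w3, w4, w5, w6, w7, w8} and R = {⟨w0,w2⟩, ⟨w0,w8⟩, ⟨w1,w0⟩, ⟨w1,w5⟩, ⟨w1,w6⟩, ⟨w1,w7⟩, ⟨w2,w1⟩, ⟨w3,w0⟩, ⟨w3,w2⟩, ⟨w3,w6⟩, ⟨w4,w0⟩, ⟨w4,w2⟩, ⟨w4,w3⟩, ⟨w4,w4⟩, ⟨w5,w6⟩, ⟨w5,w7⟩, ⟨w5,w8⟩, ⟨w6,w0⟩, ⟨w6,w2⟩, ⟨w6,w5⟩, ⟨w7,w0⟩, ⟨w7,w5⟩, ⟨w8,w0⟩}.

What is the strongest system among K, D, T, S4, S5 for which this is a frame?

Serial (axiom D): yes — every world has a successor (e.g. w0 R w2).
Reflexive (axiom T): no — w0 is not related to itself.
Transitive (axiom 4): no — w0 R w2 and w2 R w1, but not w0 R w1.
Euclidean (axiom 5): no — w0 R w2 and w0 R w8, but not w2 R w8.
So F validates K, D; T would additionally require R to be reflexive. The strongest is D.

D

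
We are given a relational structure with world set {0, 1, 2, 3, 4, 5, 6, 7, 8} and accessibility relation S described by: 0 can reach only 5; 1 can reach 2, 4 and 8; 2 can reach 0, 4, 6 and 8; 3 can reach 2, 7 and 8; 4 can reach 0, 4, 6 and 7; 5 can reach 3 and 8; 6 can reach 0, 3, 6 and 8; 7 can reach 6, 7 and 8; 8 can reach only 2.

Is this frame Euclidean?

No

Euclidean: no — 1 S 4 and 1 S 2, but not 4 S 2.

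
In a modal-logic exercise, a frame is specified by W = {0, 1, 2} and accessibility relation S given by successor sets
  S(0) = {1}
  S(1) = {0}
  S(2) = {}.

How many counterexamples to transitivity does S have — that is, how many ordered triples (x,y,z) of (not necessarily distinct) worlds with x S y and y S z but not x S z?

2

Enumerating: (0,1,0), (1,0,1).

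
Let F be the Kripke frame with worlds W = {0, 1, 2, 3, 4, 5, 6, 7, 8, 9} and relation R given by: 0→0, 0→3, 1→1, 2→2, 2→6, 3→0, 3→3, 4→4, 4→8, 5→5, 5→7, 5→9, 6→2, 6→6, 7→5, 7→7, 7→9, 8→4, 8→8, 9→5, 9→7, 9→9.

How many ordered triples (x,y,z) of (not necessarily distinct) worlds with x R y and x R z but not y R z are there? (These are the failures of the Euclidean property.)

0

R is Euclidean; there are no such tuples.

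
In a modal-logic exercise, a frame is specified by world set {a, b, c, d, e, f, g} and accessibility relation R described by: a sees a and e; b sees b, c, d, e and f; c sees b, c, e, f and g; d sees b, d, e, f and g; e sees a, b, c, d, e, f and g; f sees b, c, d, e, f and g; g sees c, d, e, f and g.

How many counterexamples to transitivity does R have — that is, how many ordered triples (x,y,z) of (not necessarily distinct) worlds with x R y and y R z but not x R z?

26

Enumerating: (a,e,b), (a,e,c), (a,e,d), (a,e,f), (a,e,g), (b,c,g), (b,d,g), (b,e,a), (b,e,g), (b,f,g), (c,b,d), (c,e,a), … and 14 more.
Total: 26.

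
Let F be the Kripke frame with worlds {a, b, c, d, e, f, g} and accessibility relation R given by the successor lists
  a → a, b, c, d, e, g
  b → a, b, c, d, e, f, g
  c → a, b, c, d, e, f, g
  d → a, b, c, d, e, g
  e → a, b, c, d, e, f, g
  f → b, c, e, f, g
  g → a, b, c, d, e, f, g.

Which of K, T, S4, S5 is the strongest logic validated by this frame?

T

Reflexive (axiom T): yes — every world is R-related to itself.
Transitive (axiom 4): no — a R b and b R f, but not a R f.
Euclidean (axiom 5): no — b R a and b R f, but not a R f.
So F validates K, T; S4 would additionally require R to be transitive. The strongest is T.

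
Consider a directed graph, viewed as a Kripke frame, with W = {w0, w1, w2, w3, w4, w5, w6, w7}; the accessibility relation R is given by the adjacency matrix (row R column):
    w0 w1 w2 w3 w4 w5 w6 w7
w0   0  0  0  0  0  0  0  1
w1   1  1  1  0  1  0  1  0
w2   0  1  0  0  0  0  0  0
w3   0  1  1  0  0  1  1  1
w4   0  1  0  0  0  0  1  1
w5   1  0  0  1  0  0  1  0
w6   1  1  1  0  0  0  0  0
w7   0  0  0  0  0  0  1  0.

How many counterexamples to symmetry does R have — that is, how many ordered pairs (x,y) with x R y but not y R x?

Enumerating: (w0,w7), (w1,w0), (w3,w1), (w3,w2), (w3,w6), (w3,w7), (w4,w6), (w4,w7), (w5,w0), (w5,w6), (w6,w0), (w6,w2), (w7,w6).

13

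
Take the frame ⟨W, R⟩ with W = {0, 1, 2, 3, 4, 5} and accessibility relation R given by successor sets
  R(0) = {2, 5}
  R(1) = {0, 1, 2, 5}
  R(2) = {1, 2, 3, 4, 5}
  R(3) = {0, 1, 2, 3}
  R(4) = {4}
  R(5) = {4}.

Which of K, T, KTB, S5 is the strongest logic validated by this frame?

Reflexive (axiom T): no — 0 is not related to itself.
Symmetric (axiom B): no — 0 R 2 but not 2 R 0.
Euclidean (axiom 5): no — 0 R 5 and 0 R 2, but not 5 R 2.
So F validates K; T would additionally require R to be reflexive. The strongest is K.

K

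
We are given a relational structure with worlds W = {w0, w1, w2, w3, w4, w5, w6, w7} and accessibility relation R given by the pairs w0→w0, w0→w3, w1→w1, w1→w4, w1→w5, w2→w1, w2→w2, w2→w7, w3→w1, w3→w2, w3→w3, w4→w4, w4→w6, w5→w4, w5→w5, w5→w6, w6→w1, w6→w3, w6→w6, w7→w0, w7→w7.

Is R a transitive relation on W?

No

Transitive: no — w0 R w3 and w3 R w1, but not w0 R w1.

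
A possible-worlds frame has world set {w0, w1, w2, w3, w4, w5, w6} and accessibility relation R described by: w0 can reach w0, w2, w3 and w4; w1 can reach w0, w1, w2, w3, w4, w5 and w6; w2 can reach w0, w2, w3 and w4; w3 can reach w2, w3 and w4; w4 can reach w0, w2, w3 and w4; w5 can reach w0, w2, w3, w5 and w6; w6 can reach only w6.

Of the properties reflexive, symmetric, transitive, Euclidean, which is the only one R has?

Reflexive: yes — every world is R-related to itself.
Symmetric: no — w0 R w3 but not w3 R w0.
Transitive: no — w3 R w2 and w2 R w0, but not w3 R w0.
Euclidean: no — w1 R w0 and w1 R w5, but not w0 R w5.
Only reflexive holds.

reflexive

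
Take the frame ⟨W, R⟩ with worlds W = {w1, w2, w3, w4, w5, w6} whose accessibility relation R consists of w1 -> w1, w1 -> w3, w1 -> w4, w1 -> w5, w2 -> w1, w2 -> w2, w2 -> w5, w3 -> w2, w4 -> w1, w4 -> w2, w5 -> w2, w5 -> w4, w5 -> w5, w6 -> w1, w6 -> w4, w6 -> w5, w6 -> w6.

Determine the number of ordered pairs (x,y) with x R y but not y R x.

9

Enumerating: (w1,w3), (w1,w5), (w2,w1), (w3,w2), (w4,w2), (w5,w4), (w6,w1), (w6,w4), (w6,w5).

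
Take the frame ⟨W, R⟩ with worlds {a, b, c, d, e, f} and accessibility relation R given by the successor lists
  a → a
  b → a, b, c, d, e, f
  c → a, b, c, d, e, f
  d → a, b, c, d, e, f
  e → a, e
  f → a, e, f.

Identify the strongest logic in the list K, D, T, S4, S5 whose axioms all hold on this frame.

Serial (axiom D): yes — every world has a successor (e.g. a R a).
Reflexive (axiom T): yes — every world is R-related to itself.
Transitive (axiom 4): yes — every two-step R-path is closed by a direct edge.
Euclidean (axiom 5): no — b R a and b R c, but not a R c.
So F validates K, D, T, S4; S5 would additionally require R to be Euclidean. The strongest is S4.

S4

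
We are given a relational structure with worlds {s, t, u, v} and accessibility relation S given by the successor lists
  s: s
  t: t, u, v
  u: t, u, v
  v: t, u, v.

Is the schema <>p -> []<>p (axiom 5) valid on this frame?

Yes

Axiom 5 corresponds to the accessibility relation being Euclidean.
Euclidean: yes — any two successors of a common world are S-related.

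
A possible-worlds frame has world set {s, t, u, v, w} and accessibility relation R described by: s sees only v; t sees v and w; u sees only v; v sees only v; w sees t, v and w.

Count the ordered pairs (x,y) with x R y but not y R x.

Enumerating: (s,v), (t,v), (u,v), (w,v).

4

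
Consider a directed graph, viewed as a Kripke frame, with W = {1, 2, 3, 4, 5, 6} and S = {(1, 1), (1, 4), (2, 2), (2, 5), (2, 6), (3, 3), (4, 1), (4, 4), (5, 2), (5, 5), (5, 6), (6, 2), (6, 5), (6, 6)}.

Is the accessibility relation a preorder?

Reflexive: yes — every world is S-related to itself.
Transitive: yes — every two-step S-path is closed by a direct edge.
So S is a preorder.

Yes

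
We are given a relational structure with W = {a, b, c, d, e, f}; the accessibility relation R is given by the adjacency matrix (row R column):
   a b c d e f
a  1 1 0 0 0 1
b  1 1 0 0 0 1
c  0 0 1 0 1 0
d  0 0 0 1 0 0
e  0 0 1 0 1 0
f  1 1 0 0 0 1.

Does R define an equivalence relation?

Reflexive: yes — every world is R-related to itself.
Symmetric: yes — every pair in R has its reverse in R.
Transitive: yes — every two-step R-path is closed by a direct edge.
So R is an equivalence relation.

Yes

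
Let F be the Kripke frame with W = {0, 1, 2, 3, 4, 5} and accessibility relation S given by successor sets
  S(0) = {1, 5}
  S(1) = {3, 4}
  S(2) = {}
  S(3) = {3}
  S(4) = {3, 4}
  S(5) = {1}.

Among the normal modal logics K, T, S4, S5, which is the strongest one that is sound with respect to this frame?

Reflexive (axiom T): no — 0 is not related to itself.
Transitive (axiom 4): no — 0 S 1 and 1 S 3, but not 0 S 3.
Euclidean (axiom 5): no — 0 S 1 and 0 S 5, but not 1 S 5.
So F validates K; T would additionally require S to be reflexive. The strongest is K.

K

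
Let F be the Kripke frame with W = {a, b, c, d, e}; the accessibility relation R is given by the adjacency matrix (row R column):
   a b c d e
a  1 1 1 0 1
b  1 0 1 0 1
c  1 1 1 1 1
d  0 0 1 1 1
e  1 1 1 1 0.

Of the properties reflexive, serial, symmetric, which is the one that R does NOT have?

reflexive

Reflexive: no — b is not related to itself.
Serial: yes — every world has a successor (e.g. a R a).
Symmetric: yes — every pair in R has its reverse in R.
Only reflexive fails.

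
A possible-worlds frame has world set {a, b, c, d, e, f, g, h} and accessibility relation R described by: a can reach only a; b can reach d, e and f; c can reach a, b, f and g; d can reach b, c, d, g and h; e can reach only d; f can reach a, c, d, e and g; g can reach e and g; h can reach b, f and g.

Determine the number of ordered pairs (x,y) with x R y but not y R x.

17

Enumerating: (b,e), (b,f), (c,a), (c,b), (c,g), (d,c), (d,g), (d,h), (e,d), (f,a), (f,d), (f,e), (f,g), (g,e), (h,b), (h,f), (h,g).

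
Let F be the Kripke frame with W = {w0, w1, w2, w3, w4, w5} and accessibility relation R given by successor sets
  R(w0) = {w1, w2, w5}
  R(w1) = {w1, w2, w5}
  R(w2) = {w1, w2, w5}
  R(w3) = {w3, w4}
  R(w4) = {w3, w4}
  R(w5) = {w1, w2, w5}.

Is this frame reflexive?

Reflexive: no — w0 is not related to itself.

No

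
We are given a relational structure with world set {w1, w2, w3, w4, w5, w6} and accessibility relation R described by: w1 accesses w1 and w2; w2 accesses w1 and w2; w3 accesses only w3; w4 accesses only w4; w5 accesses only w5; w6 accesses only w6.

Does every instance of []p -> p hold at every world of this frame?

Yes

By correspondence theory, T is valid on a frame iff R is reflexive.
Reflexive: yes — every world is R-related to itself.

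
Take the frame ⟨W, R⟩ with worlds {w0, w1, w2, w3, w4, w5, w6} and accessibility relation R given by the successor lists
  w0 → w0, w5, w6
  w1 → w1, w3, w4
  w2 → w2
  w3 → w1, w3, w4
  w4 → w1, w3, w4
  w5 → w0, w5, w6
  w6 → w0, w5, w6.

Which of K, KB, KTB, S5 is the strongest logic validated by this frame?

S5

Symmetric (axiom B): yes — every pair in R has its reverse in R.
Reflexive (axiom T): yes — every world is R-related to itself.
Euclidean (axiom 5): yes — any two successors of a common world are R-related.
So F validates K, KB, KTB, S5. The strongest is S5.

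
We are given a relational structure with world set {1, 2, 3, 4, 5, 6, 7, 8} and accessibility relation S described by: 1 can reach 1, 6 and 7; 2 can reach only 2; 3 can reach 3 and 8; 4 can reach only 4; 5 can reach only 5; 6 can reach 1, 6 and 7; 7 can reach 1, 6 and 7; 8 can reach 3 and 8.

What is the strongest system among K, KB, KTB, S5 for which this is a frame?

S5

Symmetric (axiom B): yes — every pair in S has its reverse in S.
Reflexive (axiom T): yes — every world is S-related to itself.
Euclidean (axiom 5): yes — any two successors of a common world are S-related.
So F validates K, KB, KTB, S5. The strongest is S5.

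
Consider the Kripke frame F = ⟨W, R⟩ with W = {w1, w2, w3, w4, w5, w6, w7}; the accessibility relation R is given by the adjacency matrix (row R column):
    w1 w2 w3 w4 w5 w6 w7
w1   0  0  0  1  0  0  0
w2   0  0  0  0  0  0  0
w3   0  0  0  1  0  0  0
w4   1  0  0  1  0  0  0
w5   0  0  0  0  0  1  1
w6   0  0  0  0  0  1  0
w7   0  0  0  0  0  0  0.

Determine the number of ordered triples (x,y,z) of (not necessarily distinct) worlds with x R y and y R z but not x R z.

Enumerating: (w1,w4,w1), (w3,w4,w1).

2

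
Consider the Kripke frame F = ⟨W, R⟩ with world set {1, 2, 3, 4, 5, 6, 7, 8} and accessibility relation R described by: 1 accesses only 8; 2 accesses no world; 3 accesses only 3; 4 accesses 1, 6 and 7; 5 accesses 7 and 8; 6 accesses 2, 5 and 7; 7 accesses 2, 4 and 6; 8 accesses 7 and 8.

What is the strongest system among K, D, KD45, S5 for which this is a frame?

Serial (axiom D): no — 2 has no R-successor.
Euclidean (axiom 5): no — 4 R 1 and 4 R 6, but not 1 R 6.
Transitive (axiom 4): no — 1 R 8 and 8 R 7, but not 1 R 7.
Reflexive (axiom T): no — 1 is not related to itself.
So F validates K; D would additionally require R to be serial. The strongest is K.

K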